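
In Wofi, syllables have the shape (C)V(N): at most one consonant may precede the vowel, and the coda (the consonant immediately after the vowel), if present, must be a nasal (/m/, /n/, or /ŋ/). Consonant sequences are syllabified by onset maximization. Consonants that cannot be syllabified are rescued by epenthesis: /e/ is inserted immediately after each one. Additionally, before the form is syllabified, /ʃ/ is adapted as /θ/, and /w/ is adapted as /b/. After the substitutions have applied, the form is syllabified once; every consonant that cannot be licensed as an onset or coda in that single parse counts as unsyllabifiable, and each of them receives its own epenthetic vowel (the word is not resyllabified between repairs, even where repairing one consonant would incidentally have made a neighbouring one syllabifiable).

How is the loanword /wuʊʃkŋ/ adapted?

buʊθekeŋe

Substitution: /w/ → /b/, /ʃ/ → /θ/, giving /buʊθkŋ/.
Syllabifying with onset maximization leaves /θ/, /k/, /ŋ/ stranded (only a nasal (/m/, /n/, or /ŋ/) is licensed in coda position; onsets are limited to one consonant).
Each unlicensed consonant becomes the onset of a new syllable: /θ/ → /θe/, /k/ → /ke/, /ŋ/ → /ŋe/.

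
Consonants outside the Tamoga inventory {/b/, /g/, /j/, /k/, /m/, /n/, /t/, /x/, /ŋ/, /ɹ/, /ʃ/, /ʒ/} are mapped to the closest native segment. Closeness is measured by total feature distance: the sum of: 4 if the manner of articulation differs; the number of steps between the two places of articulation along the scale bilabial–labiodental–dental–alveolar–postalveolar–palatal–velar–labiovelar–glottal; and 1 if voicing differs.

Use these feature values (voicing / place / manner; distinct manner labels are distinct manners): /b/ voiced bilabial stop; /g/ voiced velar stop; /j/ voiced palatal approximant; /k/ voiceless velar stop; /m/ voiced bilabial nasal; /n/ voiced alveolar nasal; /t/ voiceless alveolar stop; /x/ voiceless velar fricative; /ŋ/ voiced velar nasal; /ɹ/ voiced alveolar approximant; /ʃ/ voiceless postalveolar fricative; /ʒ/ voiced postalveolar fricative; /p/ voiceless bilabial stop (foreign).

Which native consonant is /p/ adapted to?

b

/b/ is closest: same manner (stop), place distance 0 (bilabial→bilabial), voicing differs (+1); total 1. Next closest is /t/ at distance 3.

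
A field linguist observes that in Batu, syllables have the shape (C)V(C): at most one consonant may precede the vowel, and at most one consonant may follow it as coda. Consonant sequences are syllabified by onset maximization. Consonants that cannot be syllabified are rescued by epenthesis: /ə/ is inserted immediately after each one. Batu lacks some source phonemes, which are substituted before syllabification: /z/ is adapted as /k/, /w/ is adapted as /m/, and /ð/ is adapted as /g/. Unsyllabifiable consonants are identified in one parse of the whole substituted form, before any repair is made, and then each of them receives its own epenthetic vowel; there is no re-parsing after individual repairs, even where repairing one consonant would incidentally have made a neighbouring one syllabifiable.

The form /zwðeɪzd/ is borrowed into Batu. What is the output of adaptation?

Substitution: /z/ → /k/, /w/ → /m/, /ð/ → /g/, giving /kmgeɪkd/.
The consonants /k/, /m/, /d/ cannot be parsed into a legal (C)V(C) syllable (at most one coda consonant is licensed; onsets are limited to one consonant).
Epenthesis after each stranded consonant: /k/ → /kə/, /m/ → /mə/, /d/ → /də/.

kəməgeɪkdə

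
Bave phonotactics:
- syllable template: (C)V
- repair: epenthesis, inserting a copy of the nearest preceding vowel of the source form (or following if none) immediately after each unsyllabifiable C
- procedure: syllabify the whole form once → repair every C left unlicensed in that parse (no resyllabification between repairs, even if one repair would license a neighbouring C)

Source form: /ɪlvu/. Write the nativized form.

ɪlɪvu

The consonants /l/ cannot be parsed into a legal (C)V syllable (no codas are permitted; onsets are limited to one consonant).
Epenthesis after each stranded consonant: /l/ → /lɪ/.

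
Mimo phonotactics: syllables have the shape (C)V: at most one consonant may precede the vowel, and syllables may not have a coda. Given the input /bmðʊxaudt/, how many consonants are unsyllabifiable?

4

Syllabifying with onset maximization leaves /b/, /m/, /d/, /t/ stranded (no codas are permitted; onsets are limited to one consonant).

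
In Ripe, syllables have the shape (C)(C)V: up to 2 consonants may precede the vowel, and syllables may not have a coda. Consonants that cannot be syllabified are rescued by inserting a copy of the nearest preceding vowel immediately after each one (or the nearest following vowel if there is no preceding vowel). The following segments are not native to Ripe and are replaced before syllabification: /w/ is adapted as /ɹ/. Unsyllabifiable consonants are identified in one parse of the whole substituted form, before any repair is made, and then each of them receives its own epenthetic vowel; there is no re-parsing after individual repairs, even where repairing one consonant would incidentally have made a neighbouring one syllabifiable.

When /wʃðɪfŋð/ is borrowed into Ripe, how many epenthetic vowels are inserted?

After substitution the input is /ɹʃðɪfŋð/.
The unsyllabifiable consonants are /ɹ/, /f/, /ŋ/, /ð/; each receives one epenthetic vowel.

4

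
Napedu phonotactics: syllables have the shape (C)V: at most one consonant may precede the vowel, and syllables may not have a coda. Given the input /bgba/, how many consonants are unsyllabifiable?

Syllabifying with onset maximization leaves /b/, /g/ stranded (no codas are permitted; onsets are limited to one consonant).

2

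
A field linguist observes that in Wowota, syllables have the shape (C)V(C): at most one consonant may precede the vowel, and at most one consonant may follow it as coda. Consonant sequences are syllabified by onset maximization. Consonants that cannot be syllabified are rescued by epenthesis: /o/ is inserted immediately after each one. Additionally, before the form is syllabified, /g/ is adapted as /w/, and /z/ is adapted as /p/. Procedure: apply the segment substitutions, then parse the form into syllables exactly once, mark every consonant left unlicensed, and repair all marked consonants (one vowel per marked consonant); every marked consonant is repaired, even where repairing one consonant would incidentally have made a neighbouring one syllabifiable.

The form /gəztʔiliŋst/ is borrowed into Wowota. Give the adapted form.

wəptoʔiliŋsoto

Substitution: /g/ → /w/, /z/ → /p/, giving /wəptʔiliŋst/.
The consonants /t/, /s/, /t/ cannot be parsed into a legal (C)V(C) syllable (at most one coda consonant is licensed; onsets are limited to one consonant).
Inserting the epenthetic vowel yields /t/ → /to/, /s/ → /so/, /t/ → /to/.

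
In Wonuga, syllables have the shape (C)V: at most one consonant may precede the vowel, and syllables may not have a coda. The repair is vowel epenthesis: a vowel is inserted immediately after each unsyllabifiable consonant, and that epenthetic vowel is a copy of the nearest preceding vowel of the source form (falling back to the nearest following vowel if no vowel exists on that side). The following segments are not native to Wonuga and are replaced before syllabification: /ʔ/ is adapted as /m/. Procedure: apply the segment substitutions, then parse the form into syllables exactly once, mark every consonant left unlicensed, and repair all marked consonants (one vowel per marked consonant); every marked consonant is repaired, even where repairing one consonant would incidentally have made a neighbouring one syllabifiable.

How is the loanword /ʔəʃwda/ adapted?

məʃəwəda

Substitution: /ʔ/ → /m/, giving /məʃwda/.
Syllabifying with onset maximization leaves /ʃ/, /w/ stranded (no codas are permitted; onsets are limited to one consonant).
Epenthesis after each stranded consonant: /ʃ/ → /ʃə/, /w/ → /wə/.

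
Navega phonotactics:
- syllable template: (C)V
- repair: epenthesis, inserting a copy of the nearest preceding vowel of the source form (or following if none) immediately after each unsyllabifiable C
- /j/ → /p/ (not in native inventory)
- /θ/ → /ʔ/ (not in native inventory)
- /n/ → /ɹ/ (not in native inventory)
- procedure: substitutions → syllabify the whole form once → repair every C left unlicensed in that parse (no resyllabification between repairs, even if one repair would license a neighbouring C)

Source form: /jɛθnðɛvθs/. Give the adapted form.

Substitution: /j/ → /p/, /θ/ → /ʔ/, /n/ → /ɹ/, giving /pɛʔɹðɛvʔs/.
Syllabifying with onset maximization leaves /ʔ/, /ɹ/, /v/, /ʔ/, /s/ stranded (no codas are permitted; onsets are limited to one consonant).
Each unlicensed consonant becomes the onset of a new syllable: /ʔ/ → /ʔɛ/, /ɹ/ → /ɹɛ/, /v/ → /vɛ/, /ʔ/ → /ʔɛ/, /s/ → /sɛ/.

pɛʔɛɹɛðɛvɛʔɛsɛ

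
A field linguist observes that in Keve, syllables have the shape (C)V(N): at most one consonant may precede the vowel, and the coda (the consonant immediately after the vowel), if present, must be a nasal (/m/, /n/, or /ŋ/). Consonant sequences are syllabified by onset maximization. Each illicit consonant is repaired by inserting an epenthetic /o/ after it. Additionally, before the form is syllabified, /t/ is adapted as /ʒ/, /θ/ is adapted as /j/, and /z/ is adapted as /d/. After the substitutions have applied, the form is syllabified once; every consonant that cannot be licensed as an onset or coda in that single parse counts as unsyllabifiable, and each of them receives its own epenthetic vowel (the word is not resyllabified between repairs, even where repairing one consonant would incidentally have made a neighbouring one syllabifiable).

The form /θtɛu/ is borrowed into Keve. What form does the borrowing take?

Substitution: /θ/ → /j/, /t/ → /ʒ/, giving /jʒɛu/.
The consonants /j/ cannot be parsed into a legal (C)V(N) syllable (only a nasal (/m/, /n/, or /ŋ/) is licensed in coda position; onsets are limited to one consonant).
Epenthesis after each stranded consonant: /j/ → /jo/.

joʒɛu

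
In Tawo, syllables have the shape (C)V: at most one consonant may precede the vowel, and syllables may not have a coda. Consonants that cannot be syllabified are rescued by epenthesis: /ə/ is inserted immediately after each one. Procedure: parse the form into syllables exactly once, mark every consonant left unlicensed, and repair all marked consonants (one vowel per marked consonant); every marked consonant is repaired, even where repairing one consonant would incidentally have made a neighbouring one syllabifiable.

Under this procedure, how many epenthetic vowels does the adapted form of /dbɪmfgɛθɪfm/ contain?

The unsyllabifiable consonants are /d/, /m/, /f/, /f/, /m/; each receives one epenthetic vowel.

5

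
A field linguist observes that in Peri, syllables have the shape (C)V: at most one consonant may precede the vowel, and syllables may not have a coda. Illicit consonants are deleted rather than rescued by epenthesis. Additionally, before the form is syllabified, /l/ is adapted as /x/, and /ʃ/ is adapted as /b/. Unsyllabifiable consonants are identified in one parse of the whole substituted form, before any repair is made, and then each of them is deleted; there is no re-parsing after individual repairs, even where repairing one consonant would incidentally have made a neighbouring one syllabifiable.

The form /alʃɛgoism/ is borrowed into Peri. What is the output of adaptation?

abɛgoi

Substitution: /l/ → /x/, /ʃ/ → /b/, giving /axbɛgoism/.
Syllabifying with onset maximization leaves /x/, /s/, /m/ stranded (no codas are permitted; onsets are limited to one consonant).
Each unlicensed consonant is deleted: /x/, /s/, /m/.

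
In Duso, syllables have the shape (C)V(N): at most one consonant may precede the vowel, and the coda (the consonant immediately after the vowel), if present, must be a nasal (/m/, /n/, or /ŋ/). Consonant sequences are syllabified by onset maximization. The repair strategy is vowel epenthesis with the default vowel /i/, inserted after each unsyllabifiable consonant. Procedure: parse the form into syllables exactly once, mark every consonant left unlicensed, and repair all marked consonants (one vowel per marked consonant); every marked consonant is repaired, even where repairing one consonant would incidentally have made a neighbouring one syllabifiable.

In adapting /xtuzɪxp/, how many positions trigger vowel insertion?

3

The unsyllabifiable consonants are /x/, /x/, /p/; each receives one epenthetic vowel.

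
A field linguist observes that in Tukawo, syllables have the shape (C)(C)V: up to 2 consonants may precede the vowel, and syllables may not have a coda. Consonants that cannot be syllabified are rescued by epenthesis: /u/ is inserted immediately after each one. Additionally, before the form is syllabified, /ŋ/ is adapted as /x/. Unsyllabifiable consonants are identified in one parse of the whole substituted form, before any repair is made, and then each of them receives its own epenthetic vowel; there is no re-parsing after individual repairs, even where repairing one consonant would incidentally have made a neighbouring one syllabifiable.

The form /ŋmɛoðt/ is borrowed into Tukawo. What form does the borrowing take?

Substitution: /ŋ/ → /x/, giving /xmɛoðt/.
Syllabifying with onset maximization leaves /ð/, /t/ stranded (no codas are permitted; onsets may contain at most 2 consonants).
Inserting the epenthetic vowel yields /ð/ → /ðu/, /t/ → /tu/.

xmɛoðutu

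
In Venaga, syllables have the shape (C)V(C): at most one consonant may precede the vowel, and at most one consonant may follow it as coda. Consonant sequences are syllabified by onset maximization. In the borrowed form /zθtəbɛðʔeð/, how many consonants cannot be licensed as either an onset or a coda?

2

Syllabifying with onset maximization leaves /z/, /θ/ stranded (at most one coda consonant is licensed; onsets are limited to one consonant).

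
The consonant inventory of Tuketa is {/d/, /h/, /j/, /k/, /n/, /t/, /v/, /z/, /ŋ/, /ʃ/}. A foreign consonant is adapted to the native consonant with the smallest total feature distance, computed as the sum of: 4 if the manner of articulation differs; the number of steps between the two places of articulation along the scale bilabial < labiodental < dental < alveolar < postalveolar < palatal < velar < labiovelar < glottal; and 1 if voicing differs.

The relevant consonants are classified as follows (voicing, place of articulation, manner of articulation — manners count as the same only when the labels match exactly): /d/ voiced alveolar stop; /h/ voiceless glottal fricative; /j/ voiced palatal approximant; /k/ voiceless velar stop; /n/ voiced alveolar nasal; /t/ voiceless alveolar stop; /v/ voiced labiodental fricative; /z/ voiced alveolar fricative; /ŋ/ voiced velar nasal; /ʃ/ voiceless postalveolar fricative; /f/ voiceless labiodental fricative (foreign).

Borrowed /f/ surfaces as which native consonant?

/v/ is closest: same manner (fricative), place distance 0 (labiodental→labiodental), voicing differs (+1); total 1. Next closest is /z/ at distance 3.

v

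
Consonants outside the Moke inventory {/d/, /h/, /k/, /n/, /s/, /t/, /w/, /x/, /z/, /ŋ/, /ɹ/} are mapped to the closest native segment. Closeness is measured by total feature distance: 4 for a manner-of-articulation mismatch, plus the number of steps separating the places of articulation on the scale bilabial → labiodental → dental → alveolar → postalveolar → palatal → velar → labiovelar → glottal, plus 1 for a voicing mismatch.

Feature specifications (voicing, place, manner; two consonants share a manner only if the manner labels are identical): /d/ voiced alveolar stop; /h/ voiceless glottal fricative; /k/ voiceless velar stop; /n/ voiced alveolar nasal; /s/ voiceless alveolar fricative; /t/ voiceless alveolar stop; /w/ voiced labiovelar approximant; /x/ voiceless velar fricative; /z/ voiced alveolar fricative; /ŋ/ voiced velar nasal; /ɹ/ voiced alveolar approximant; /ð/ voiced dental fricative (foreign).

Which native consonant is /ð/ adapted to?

z

/z/ is closest: same manner (fricative), place distance 1 (dental→alveolar), same voicing; total 1. Next closest is /s/ at distance 2.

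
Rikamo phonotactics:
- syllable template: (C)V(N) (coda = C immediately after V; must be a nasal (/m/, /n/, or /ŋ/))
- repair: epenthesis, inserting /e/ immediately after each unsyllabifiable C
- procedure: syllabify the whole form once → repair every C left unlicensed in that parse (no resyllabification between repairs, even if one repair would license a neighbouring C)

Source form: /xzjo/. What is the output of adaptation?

Under (C)V(N), the unsyllabifiable consonants are /x/, /z/ (only a nasal (/m/, /n/, or /ŋ/) is licensed in coda position; onsets are limited to one consonant).
Epenthesis after each stranded consonant: /x/ → /xe/, /z/ → /ze/.

xezejo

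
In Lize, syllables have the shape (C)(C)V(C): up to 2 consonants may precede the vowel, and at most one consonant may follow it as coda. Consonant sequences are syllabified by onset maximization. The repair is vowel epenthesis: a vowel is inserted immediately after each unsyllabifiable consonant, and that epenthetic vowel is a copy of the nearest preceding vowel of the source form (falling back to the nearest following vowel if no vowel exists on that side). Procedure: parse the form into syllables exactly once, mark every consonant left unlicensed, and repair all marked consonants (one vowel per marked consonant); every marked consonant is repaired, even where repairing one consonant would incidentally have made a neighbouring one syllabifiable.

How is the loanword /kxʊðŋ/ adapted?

Syllabifying with onset maximization leaves /ŋ/ stranded (at most one coda consonant is licensed; onsets may contain at most 2 consonants).
Inserting the epenthetic vowel yields /ŋ/ → /ŋʊ/.

kxʊðŋʊ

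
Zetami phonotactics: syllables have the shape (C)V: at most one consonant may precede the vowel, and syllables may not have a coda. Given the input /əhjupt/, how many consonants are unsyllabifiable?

The consonants /h/, /p/, /t/ cannot be parsed into a legal (C)V syllable (no codas are permitted; onsets are limited to one consonant).

3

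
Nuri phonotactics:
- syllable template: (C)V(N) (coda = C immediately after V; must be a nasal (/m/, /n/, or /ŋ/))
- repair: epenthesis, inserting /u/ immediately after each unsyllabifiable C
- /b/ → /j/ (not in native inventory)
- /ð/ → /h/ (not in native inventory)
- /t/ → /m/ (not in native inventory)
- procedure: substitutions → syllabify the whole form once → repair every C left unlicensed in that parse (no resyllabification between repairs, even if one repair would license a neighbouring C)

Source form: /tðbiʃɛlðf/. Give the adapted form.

Substitution: /t/ → /m/, /ð/ → /h/, /b/ → /j/, giving /mhjiʃɛlhf/.
The consonants /m/, /h/, /l/, /h/, /f/ cannot be parsed into a legal (C)V(N) syllable (only a nasal (/m/, /n/, or /ŋ/) is licensed in coda position; onsets are limited to one consonant).
Inserting the epenthetic vowel yields /m/ → /mu/, /h/ → /hu/, /l/ → /lu/, /h/ → /hu/, /f/ → /fu/.

muhujiʃɛluhufu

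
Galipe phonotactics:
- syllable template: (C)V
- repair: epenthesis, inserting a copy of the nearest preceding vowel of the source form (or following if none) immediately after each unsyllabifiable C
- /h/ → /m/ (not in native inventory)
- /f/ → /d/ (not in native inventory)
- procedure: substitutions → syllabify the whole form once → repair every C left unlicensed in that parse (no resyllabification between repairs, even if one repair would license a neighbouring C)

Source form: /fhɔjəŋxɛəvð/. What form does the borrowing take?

Substitution: /f/ → /d/, /h/ → /m/, giving /dmɔjəŋxɛəvð/.
Under (C)V, the unsyllabifiable consonants are /d/, /ŋ/, /v/, /ð/ (no codas are permitted; onsets are limited to one consonant).
Inserting the epenthetic vowel yields /d/ → /dɔ/, /ŋ/ → /ŋə/, /v/ → /və/, /ð/ → /ðə/.

dɔmɔjəŋəxɛəvəðə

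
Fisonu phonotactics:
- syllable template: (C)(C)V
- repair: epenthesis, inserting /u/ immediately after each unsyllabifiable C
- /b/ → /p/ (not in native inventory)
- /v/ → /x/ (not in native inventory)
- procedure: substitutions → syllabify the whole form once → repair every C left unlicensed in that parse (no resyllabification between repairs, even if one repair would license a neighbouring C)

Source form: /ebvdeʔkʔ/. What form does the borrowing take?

epuxdeʔukuʔu

Substitution: /b/ → /p/, /v/ → /x/, giving /epxdeʔkʔ/.
The consonants /p/, /ʔ/, /k/, /ʔ/ cannot be parsed into a legal (C)(C)V syllable (no codas are permitted; onsets may contain at most 2 consonants).
Epenthesis after each stranded consonant: /p/ → /pu/, /ʔ/ → /ʔu/, /k/ → /ku/, /ʔ/ → /ʔu/.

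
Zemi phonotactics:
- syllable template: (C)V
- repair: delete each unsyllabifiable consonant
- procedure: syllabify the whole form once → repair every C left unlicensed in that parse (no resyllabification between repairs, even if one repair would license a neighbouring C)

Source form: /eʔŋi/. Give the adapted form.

Under (C)V, the unsyllabifiable consonants are /ʔ/ (no codas are permitted; onsets are limited to one consonant).
Each unlicensed consonant is deleted: /ʔ/.

eŋi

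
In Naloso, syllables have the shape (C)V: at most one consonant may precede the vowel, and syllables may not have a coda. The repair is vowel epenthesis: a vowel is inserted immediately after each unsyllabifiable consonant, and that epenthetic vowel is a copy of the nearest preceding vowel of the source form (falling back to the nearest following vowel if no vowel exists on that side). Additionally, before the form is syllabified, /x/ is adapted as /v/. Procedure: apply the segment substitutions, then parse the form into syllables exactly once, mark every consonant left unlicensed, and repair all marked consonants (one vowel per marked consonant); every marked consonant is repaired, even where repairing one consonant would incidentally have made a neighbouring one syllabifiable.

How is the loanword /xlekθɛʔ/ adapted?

Substitution: /x/ → /v/, giving /vlekθɛʔ/.
The consonants /v/, /k/, /ʔ/ cannot be parsed into a legal (C)V syllable (no codas are permitted; onsets are limited to one consonant).
Inserting the epenthetic vowel yields /v/ → /ve/, /k/ → /ke/, /ʔ/ → /ʔɛ/.

velekeθɛʔɛ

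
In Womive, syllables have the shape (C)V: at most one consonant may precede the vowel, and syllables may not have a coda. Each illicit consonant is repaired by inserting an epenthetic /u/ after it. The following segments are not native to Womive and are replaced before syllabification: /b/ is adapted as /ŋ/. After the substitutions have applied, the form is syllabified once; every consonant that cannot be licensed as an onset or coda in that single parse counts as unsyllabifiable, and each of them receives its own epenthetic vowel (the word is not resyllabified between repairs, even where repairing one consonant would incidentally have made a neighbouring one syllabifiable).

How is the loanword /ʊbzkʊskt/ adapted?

Substitution: /b/ → /ŋ/, giving /ʊŋzkʊskt/.
Syllabifying with onset maximization leaves /ŋ/, /z/, /s/, /k/, /t/ stranded (no codas are permitted; onsets are limited to one consonant).
Inserting the epenthetic vowel yields /ŋ/ → /ŋu/, /z/ → /zu/, /s/ → /su/, /k/ → /ku/, /t/ → /tu/.

ʊŋuzukʊsukutu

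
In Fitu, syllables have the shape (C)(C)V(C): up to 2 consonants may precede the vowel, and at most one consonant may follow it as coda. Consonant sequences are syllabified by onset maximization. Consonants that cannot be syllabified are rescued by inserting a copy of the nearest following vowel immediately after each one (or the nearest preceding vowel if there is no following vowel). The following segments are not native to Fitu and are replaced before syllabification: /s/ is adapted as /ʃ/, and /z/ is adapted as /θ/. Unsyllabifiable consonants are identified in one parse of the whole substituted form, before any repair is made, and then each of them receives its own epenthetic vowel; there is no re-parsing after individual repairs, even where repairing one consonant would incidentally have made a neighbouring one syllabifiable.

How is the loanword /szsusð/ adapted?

Substitution: /s/ → /ʃ/, /z/ → /θ/, giving /ʃθʃuʃð/.
Under (C)(C)V(C), the unsyllabifiable consonants are /ʃ/, /ð/ (at most one coda consonant is licensed; onsets may contain at most 2 consonants).
Each unlicensed consonant becomes the onset of a new syllable: /ʃ/ → /ʃu/, /ð/ → /ðu/.

ʃuθʃuʃðu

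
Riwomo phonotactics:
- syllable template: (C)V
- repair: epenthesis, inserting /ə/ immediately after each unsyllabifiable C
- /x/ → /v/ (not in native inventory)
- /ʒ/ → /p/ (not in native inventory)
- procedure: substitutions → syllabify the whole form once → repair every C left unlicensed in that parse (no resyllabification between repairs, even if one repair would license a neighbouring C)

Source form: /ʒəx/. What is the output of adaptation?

Substitution: /ʒ/ → /p/, /x/ → /v/, giving /pəv/.
Syllabifying with onset maximization leaves /v/ stranded (no codas are permitted; onsets are limited to one consonant).
Each unlicensed consonant becomes the onset of a new syllable: /v/ → /və/.

pəvə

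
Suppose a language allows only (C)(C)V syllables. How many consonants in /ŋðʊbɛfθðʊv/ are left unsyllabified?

2

Syllabifying with onset maximization leaves /f/, /v/ stranded (no codas are permitted; onsets may contain at most 2 consonants).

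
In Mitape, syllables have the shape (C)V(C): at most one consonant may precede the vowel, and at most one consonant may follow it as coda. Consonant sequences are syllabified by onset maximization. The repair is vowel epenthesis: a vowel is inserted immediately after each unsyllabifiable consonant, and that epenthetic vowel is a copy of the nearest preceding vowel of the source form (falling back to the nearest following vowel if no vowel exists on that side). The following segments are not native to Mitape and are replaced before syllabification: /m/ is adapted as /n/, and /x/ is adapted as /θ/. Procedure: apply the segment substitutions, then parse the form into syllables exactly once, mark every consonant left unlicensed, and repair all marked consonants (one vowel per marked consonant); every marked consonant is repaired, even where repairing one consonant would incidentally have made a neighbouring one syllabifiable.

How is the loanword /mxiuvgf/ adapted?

Substitution: /m/ → /n/, /x/ → /θ/, giving /nθiuvgf/.
Syllabifying with onset maximization leaves /n/, /g/, /f/ stranded (at most one coda consonant is licensed; onsets are limited to one consonant).
Each unlicensed consonant becomes the onset of a new syllable: /n/ → /ni/, /g/ → /gu/, /f/ → /fu/.

niθiuvgufu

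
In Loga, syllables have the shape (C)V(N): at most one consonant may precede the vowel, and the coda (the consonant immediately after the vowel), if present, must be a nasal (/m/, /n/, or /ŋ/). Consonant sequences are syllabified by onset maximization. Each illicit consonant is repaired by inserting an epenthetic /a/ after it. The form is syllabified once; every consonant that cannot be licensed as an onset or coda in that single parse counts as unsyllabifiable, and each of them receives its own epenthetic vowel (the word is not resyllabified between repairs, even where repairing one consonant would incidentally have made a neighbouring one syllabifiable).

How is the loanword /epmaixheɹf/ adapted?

Syllabifying with onset maximization leaves /p/, /x/, /ɹ/, /f/ stranded (only a nasal (/m/, /n/, or /ŋ/) is licensed in coda position; onsets are limited to one consonant).
Epenthesis after each stranded consonant: /p/ → /pa/, /x/ → /xa/, /ɹ/ → /ɹa/, /f/ → /fa/.

epamaixaheɹafa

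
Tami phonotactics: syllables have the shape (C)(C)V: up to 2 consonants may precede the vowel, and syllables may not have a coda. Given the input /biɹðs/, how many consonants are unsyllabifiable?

3

Syllabifying with onset maximization leaves /ɹ/, /ð/, /s/ stranded (no codas are permitted; onsets may contain at most 2 consonants).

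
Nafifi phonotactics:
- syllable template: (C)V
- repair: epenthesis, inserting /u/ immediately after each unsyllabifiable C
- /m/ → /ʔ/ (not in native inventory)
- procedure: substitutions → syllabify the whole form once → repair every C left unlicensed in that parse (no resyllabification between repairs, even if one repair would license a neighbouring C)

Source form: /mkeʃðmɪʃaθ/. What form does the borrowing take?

ʔukeʃuðuʔɪʃaθu

Substitution: /m/ → /ʔ/, giving /ʔkeʃðʔɪʃaθ/.
Syllabifying with onset maximization leaves /ʔ/, /ʃ/, /ð/, /θ/ stranded (no codas are permitted; onsets are limited to one consonant).
Each unlicensed consonant becomes the onset of a new syllable: /ʔ/ → /ʔu/, /ʃ/ → /ʃu/, /ð/ → /ðu/, /θ/ → /θu/.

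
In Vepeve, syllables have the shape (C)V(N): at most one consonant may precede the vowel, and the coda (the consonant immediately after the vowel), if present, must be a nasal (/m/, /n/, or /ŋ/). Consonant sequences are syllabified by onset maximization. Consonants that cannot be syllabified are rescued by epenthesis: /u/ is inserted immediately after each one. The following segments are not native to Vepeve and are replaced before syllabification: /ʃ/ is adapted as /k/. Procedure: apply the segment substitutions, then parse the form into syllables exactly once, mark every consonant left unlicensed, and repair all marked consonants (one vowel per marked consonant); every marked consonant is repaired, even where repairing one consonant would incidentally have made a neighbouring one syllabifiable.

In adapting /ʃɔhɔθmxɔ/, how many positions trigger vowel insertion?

After substitution the input is /kɔhɔθmxɔ/.
The unsyllabifiable consonants are /θ/, /m/; each receives one epenthetic vowel.

2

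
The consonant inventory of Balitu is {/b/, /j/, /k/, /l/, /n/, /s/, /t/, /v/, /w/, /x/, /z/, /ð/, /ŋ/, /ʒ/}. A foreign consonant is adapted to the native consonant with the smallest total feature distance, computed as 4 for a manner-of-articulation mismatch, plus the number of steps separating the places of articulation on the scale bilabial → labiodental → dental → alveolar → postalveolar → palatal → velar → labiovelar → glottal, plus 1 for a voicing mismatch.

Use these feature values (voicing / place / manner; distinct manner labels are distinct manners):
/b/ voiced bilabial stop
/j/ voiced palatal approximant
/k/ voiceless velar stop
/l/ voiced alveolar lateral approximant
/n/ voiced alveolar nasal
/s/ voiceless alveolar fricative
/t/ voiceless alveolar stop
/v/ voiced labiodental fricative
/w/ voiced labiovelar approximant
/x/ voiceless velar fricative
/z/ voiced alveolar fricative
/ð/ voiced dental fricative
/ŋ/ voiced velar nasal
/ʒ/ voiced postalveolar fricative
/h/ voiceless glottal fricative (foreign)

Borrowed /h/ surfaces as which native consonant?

/x/ is closest: same manner (fricative), place distance 2 (glottal→velar), same voicing; total 2. Next closest is /s/ at distance 5.

x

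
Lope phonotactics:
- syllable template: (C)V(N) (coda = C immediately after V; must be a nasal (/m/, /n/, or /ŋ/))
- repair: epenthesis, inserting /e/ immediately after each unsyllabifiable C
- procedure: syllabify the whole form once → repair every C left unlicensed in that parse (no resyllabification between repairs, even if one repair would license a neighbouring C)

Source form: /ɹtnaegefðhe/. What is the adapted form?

ɹetenaegefeðehe

The consonants /ɹ/, /t/, /f/, /ð/ cannot be parsed into a legal (C)V(N) syllable (only a nasal (/m/, /n/, or /ŋ/) is licensed in coda position; onsets are limited to one consonant).
Inserting the epenthetic vowel yields /ɹ/ → /ɹe/, /t/ → /te/, /f/ → /fe/, /ð/ → /ðe/.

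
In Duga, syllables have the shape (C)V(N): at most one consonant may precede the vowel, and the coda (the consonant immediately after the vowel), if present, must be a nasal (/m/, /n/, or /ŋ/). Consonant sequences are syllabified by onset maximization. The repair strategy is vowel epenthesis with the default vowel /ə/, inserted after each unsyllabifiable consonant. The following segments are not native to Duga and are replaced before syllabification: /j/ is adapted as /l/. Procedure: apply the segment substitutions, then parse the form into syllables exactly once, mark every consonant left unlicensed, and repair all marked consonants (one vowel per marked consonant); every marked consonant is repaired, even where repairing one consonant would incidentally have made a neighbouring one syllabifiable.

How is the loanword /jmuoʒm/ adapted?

ləmuoʒəmə

Substitution: /j/ → /l/, giving /lmuoʒm/.
Syllabifying with onset maximization leaves /l/, /ʒ/, /m/ stranded (only a nasal (/m/, /n/, or /ŋ/) is licensed in coda position; onsets are limited to one consonant).
Each unlicensed consonant becomes the onset of a new syllable: /l/ → /lə/, /ʒ/ → /ʒə/, /m/ → /mə/.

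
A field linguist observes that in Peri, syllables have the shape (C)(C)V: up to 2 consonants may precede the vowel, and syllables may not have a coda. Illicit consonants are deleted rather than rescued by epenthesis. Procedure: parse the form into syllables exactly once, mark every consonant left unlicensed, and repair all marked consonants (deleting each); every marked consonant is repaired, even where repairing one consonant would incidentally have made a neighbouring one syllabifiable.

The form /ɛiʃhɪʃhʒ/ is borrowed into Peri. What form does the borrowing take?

ɛiʃhɪ

Syllabifying with onset maximization leaves /ʃ/, /h/, /ʒ/ stranded (no codas are permitted; onsets may contain at most 2 consonants).
Each unlicensed consonant is deleted: /ʃ/, /h/, /ʒ/.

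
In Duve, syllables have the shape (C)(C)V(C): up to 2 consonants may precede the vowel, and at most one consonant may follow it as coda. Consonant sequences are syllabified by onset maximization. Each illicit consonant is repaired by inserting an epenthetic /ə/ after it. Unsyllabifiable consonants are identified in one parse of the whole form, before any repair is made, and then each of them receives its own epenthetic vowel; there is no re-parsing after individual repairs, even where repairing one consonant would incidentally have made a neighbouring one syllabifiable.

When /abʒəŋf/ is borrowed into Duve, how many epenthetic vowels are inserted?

The unsyllabifiable consonants are /f/; each receives one epenthetic vowel.

1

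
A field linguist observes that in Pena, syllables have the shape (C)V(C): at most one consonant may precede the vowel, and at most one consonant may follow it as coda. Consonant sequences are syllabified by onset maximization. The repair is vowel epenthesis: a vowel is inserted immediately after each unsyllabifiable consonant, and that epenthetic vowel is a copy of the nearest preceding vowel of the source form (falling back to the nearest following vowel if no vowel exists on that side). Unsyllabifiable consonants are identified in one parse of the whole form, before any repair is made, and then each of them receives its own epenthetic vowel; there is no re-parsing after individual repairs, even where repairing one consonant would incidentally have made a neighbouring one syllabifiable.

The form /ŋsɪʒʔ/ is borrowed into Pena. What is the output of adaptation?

ŋɪsɪʒʔɪ

Syllabifying with onset maximization leaves /ŋ/, /ʔ/ stranded (at most one coda consonant is licensed; onsets are limited to one consonant).
Inserting the epenthetic vowel yields /ŋ/ → /ŋɪ/, /ʔ/ → /ʔɪ/.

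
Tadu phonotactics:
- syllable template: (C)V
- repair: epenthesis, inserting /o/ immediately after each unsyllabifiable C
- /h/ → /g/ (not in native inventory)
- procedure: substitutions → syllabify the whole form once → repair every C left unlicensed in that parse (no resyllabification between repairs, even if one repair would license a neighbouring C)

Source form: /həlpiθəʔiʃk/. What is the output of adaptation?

gəlopiθəʔiʃoko

Substitution: /h/ → /g/, giving /gəlpiθəʔiʃk/.
The consonants /l/, /ʃ/, /k/ cannot be parsed into a legal (C)V syllable (no codas are permitted; onsets are limited to one consonant).
Epenthesis after each stranded consonant: /l/ → /lo/, /ʃ/ → /ʃo/, /k/ → /ko/.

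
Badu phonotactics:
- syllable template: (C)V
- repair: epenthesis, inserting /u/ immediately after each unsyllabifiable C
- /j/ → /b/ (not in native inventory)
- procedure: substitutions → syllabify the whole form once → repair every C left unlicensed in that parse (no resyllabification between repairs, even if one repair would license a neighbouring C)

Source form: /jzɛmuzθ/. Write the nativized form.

Substitution: /j/ → /b/, giving /bzɛmuzθ/.
Under (C)V, the unsyllabifiable consonants are /b/, /z/, /θ/ (no codas are permitted; onsets are limited to one consonant).
Each unlicensed consonant becomes the onset of a new syllable: /b/ → /bu/, /z/ → /zu/, /θ/ → /θu/.

buzɛmuzuθu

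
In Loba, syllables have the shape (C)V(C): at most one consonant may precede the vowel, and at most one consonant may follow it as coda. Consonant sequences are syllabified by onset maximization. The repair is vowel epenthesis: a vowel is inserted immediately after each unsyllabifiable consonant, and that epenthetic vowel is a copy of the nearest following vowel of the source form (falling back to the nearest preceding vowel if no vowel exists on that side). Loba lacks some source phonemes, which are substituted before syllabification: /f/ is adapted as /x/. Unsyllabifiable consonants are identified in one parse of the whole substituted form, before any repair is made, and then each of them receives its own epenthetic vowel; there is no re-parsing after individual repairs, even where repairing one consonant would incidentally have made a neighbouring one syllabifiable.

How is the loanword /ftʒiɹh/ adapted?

Substitution: /f/ → /x/, giving /xtʒiɹh/.
The consonants /x/, /t/, /h/ cannot be parsed into a legal (C)V(C) syllable (at most one coda consonant is licensed; onsets are limited to one consonant).
Inserting the epenthetic vowel yields /x/ → /xi/, /t/ → /ti/, /h/ → /hi/.

xitiʒiɹhi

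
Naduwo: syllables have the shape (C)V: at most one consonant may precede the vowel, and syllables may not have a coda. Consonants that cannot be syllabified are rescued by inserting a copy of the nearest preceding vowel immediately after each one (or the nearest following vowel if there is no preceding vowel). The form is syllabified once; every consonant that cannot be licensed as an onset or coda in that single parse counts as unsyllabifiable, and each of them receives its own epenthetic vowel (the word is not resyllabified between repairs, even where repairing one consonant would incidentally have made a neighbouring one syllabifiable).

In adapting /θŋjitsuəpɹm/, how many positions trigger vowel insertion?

6

The unsyllabifiable consonants are /θ/, /ŋ/, /t/, /p/, /ɹ/, /m/; each receives one epenthetic vowel.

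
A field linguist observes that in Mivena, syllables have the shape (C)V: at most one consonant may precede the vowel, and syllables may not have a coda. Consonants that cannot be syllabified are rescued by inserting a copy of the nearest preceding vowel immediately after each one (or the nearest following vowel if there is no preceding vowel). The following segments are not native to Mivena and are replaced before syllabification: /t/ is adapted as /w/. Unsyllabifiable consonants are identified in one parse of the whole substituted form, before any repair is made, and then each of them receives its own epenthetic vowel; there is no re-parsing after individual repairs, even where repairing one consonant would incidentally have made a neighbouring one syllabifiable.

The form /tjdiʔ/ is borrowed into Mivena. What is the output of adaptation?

Substitution: /t/ → /w/, giving /wjdiʔ/.
The consonants /w/, /j/, /ʔ/ cannot be parsed into a legal (C)V syllable (no codas are permitted; onsets are limited to one consonant).
Each unlicensed consonant becomes the onset of a new syllable: /w/ → /wi/, /j/ → /ji/, /ʔ/ → /ʔi/.

wijidiʔi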